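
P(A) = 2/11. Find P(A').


P(A') = 1 - P(A) = 1 - 2/11 = 9/11

9/11


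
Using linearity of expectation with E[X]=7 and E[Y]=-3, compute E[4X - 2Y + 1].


E[4X - 2Y + 1] = 4*E[X] - 2*E[Y] + 1
= (4)*(7) + (-2)*(-3) + (1)
= 28 + 6 + 1 = 35

35


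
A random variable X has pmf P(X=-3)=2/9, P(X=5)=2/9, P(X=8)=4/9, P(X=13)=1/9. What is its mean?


E[X] = sum(x * P(x))
= -3*2/9 + 5*2/9 + 8*4/9 + 13*1/9
= 49/9

49/9


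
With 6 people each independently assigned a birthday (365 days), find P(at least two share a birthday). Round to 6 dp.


P(all different) = prod((365-i)/365 for i=0..5) = 0.959538
P(at least one match) = 1 - 0.959538 = 0.040462

0.040462


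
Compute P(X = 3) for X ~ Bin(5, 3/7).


P(X=3) = C(5,3) * p^3 * (1-p)^2
= 10 * 27/343 * 16/49
= 4320/16807

4320/16807


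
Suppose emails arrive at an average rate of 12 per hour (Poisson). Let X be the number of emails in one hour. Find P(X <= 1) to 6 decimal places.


P(X<=1) = e^(-12)*12^0/0! + e^(-12)*12^1/1!
≈ 0.0000061442 + 0.0000737305
= 0.0000798747
≈ 0.000080

0.000080


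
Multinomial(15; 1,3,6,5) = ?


15! = 1307674368000
Denominator: 1!=1 * 3!=6 * 6!=720 * 5!=120
Coefficient = 1307674368000 / 518400 = 2522520

2522520


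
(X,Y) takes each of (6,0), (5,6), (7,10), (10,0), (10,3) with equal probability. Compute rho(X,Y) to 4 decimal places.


Cov(X,Y) = -2.8800, Var(X) = 4.2400, Var(Y) = 14.5600
rho = Cov/(sqrt(VarX)*sqrt(VarY)) = -0.3665

-0.3665


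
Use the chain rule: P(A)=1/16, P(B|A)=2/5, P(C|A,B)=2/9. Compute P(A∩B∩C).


P(A∩B∩C) = P(A) * P(B|A) * P(C|A∩B)
= 1/16 * 2/5 * 2/9
= 1/40 * 2/9 = 1/180

1/180


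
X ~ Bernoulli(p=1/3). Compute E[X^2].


For Bernoulli: X in {0,1}
E[X^2] = 0^2*(1-1/3) + 1^2*1/3 = 1/3

1/3


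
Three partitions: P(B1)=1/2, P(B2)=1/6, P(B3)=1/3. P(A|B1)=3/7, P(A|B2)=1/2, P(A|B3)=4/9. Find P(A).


P(A) = P(A|B1)P(B1) + P(A|B2)P(B2) + P(A|B3)P(B3)
= 3/7*1/2 + 1/2*1/6 + 4/9*1/3
= 3/14 + 1/12 + 4/27 = 337/756

337/756


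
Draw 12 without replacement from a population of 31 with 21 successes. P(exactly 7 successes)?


P(X=7) = C(21,7)*C(10,5) / C(31,12)
= 116280*252 / 141120525
= 29302560/141120525 = 279072/1344005

279072/1344005


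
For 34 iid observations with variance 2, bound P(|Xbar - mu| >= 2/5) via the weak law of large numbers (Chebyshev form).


Var(Xbar) = Var(X)/n = 2/34
Chebyshev: P(|Xbar-mu| >= 2/5) <= Var(Xbar)/(2/5)^2 = (1/17)/(4/25) = 25/68

25/68


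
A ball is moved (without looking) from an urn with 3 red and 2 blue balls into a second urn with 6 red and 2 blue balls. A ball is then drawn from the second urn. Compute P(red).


P(transfer red) = 3/5; P(transfer blue) = 2/5
If red transferred: Urn II has 7 red of 9, so P(red|red moved) = 7/9
If blue transferred: Urn II has 6 red of 9, so P(red|blue moved) = 2/3
By total probability: P(red) = 3/5*7/9 + 2/5*2/3 = 11/15

11/15


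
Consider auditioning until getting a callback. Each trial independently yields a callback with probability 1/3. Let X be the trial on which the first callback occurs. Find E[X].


For geometric (trials until first success), E[X] = 1/p = 1/(1/3) = 3

3


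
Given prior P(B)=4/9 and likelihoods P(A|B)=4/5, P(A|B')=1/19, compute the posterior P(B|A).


P(A) = P(A|B)P(B) + P(A|B')P(B') = 4/5*4/9 + 1/19*5/9 = 329/855
P(B|A) = P(A|B)P(B)/P(A) = (16/45)/(329/855) = 304/329

304/329


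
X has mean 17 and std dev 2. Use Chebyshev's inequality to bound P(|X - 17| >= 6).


k = 6/2 = 3
Chebyshev: P(|X-mu| >= k*sigma) <= 1/k^2 = 1/3^2 = 1/9

1/9


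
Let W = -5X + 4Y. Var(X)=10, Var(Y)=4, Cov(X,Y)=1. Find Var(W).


Var(-5X + 4Y) = (-5)^2*Var(X) + 4^2*Var(Y) + 2*(-5)*4*Cov(X,Y)
= 25*10 + 16*4 - 40*1
= 250 + 64 - 40 = 274

274


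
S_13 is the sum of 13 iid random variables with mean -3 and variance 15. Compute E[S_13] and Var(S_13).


E[S_n] = n*mu = 13*-3 = -39
Var(S_n) = n*sigma^2 = 13*15 = 195

E[S_13]=-39, Var(S_13)=195


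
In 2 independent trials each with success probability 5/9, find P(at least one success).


P(at least one) = 1 - P(none)
P(none) = (1 - 5/9)^2 = (4/9)^2 = 16/81
P(at least one) = 1 - 16/81 = 65/81

65/81


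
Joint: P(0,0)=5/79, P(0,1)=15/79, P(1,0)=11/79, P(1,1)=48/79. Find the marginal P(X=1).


P(X=1) = P(1,0)+P(1,1) = 11/79 + 48/79 = 59/79

59/79


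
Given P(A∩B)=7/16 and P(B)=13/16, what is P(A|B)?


P(A|B) = P(A∩B)/P(B) = (14/32)/(26/32) = 14/26 = 7/13

7/13


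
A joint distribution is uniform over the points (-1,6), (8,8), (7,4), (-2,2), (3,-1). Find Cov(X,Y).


E[X]=3, E[Y]=19/5, E[XY]=79/5
Cov(X,Y) = E[XY] - E[X]E[Y] = 79/5 - 3*19/5 = 22/5

22/5


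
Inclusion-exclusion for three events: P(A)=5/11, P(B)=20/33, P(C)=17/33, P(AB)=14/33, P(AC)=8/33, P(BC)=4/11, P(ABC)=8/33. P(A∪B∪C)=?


P(A∪B∪C) = P(A)+P(B)+P(C) - P(AB)-P(AC)-P(BC) + P(ABC)
= 5/11+20/33+17/33 - 14/33-8/33-4/11 + 8/33
= 26/33

26/33


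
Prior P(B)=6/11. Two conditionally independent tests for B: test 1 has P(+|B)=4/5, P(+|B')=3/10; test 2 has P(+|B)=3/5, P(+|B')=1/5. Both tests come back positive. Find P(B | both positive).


After test 1: P(+) = 4/5*6/11 + 3/10*5/11 = 63/110
P(B|+) = (24/55)/(63/110) = 16/21
After test 2 (use post1 as new prior): P(+) = 3/5*16/21 + 1/5*5/21 = 53/105
P(B|+,+) = (16/35)/(53/105) = 48/53

48/53


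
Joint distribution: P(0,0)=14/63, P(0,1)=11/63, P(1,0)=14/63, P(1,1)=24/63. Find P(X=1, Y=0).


Read from table: P(X=1, Y=0) = 14/63 = 2/9

2/9


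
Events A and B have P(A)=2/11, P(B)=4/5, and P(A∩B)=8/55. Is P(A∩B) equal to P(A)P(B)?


P(A)*P(B) = 2/11*4/5 = 8/55
P(A∩B) = 8/55, which equals P(A)P(B), so independent

Yes, A and B are independent


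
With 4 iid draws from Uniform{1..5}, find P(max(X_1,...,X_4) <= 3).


P(max <= 3) = P(all X_i <= 3) = (P(X_1 <= 3))^4
= (3/5)^4 = 81/625

81/625


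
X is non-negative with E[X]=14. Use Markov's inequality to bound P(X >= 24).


Markov: P(X >= a) <= E[X]/a
P(X >= 24) <= 14/24 = 7/12

7/12


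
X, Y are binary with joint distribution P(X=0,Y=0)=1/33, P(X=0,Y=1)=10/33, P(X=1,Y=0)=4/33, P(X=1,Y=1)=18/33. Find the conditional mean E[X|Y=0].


P(Y=0) = 5/33
E[X|Y=0] = (0*1 + 1*4)/5 = 4/5

4/5


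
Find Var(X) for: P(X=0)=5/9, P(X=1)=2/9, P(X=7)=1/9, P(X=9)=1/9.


E[X] = 2, E[X^2] = 44/3
Var(X) = E[X^2] - (E[X])^2 = 44/3 - (2)^2 = 32/3

32/3


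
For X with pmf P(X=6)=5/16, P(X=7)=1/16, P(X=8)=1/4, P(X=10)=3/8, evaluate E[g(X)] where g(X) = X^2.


E[X^2] = sum(g(x)*P(x))
= 36*5/16 + 49*1/16 + 64*1/4 + 100*3/8
= 1085/16

1085/16


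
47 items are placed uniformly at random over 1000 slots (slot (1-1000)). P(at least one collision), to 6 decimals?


P(all different) = prod((1000-i)/1000 for i=0..46) = 0.333485
P(at least one match) = 1 - 0.333485 = 0.666515

0.666515


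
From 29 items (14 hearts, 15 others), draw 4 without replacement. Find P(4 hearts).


P(X=4) = C(14,4)*C(15,0) / C(29,4)
= 1001*1 / 23751
= 1001/23751 = 11/261

11/261


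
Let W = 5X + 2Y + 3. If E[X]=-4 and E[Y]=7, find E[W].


E[5X + 2Y + 3] = 5*E[X] + 2*E[Y] + 3
= (5)*(-4) + (2)*(7) + (3)
= -20 + 14 + 3 = -3

-3


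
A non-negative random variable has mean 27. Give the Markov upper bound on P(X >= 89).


Markov: P(X >= a) <= E[X]/a
P(X >= 89) <= 27/89

27/89


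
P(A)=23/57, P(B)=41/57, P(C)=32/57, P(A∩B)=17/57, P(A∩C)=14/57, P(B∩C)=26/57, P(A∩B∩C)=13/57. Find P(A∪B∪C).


P(A∪B∪C) = P(A)+P(B)+P(C) - P(AB)-P(AC)-P(BC) + P(ABC)
= 23/57+41/57+32/57 - 17/57-14/57-26/57 + 13/57
= 52/57

52/57


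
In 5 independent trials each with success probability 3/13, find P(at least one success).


P(at least one) = 1 - P(none)
P(none) = (1 - 3/13)^5 = (10/13)^5 = 100000/371293
P(at least one) = 1 - 100000/371293 = 271293/371293

271293/371293


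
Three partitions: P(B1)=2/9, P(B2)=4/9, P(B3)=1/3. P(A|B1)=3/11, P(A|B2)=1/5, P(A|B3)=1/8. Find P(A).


P(A) = P(A|B1)P(B1) + P(A|B2)P(B2) + P(A|B3)P(B3)
= 3/11*2/9 + 1/5*4/9 + 1/8*1/3
= 2/33 + 4/45 + 1/24 = 757/3960

757/3960


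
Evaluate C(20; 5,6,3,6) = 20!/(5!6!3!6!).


20! = 2432902008176640000
Denominator: 5!=120 * 6!=720 * 3!=6 * 6!=720
Coefficient = 2432902008176640000 / 373248000 = 6518191680

6518191680


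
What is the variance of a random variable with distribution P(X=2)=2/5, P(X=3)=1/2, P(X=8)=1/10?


E[X] = 31/10, E[X^2] = 25/2
Var(X) = E[X^2] - (E[X])^2 = 25/2 - (31/10)^2 = 289/100

289/100


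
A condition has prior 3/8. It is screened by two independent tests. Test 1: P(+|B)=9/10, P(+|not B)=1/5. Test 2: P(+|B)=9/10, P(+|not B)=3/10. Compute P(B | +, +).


After test 1: P(+) = 9/10*3/8 + 1/5*5/8 = 37/80
P(B|+) = (27/80)/(37/80) = 27/37
After test 2 (use post1 as new prior): P(+) = 9/10*27/37 + 3/10*10/37 = 273/370
P(B|+,+) = (243/370)/(273/370) = 81/91

81/91


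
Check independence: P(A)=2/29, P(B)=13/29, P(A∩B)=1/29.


P(A)*P(B) = 2/29*13/29 = 26/841
P(A∩B) = 1/29 != 26/841, so not independent

No, A and B are not independent


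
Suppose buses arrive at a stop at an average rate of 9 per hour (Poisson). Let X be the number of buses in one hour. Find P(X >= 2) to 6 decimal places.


P(X>=2) = 1 - P(X<=1) = 1 - (e^(-9)*9^0/0! + e^(-9)*9^1/1!)
≈ 1 - (0.0001234098 + 0.0011106882)
= 1 - 0.0012340980 = 0.9987659020
≈ 0.998766

0.998766


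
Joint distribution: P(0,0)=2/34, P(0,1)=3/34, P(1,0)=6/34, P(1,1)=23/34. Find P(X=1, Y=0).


Read from table: P(X=1, Y=0) = 6/34 = 3/17

3/17


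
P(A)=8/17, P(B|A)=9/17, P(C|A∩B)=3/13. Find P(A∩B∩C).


P(A∩B∩C) = P(A) * P(B|A) * P(C|A∩B)
= 8/17 * 9/17 * 3/13
= 72/289 * 3/13 = 216/3757

216/3757


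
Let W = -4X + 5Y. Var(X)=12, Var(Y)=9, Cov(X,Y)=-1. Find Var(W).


Var(-4X + 5Y) = (-4)^2*Var(X) + 5^2*Var(Y) + 2*(-4)*5*Cov(X,Y)
= 16*12 + 25*9 - 40*(-1)
= 192 + 225 + 40 = 457

457


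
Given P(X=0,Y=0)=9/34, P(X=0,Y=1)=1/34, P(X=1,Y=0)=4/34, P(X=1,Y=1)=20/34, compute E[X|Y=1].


P(Y=1) = 21/34
E[X|Y=1] = (0*1 + 1*20)/21 = 20/21

20/21


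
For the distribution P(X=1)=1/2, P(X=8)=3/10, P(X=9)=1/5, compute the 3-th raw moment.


E[X^3] = sum(x^3 * P(x))
= 1*1/2 + 512*3/10 + 729*1/5
= 2999/10

2999/10


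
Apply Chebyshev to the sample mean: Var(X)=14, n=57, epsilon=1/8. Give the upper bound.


Var(Xbar) = Var(X)/n = 14/57
Chebyshev: P(|Xbar-mu| >= 1/8) <= Var(Xbar)/(1/8)^2 = (14/57)/(1/64) = 896/57
Bound exceeds 1, so trivial bound: 1

1


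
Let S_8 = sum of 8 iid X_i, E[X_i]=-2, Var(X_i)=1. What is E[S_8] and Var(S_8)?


E[S_n] = n*mu = 8*-2 = -16
Var(S_n) = n*sigma^2 = 8*1 = 8

E[S_8]=-16, Var(S_8)=8


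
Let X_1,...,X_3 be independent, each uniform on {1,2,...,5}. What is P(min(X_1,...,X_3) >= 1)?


P(min >= 1) = P(all X_i >= 1) = (P(X_1 >= 1))^3
= (5/5)^3 = 1^3 = 1

1


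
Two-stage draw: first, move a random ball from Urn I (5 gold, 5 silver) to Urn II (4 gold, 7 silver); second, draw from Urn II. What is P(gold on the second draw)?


P(transfer gold) = 5/10 = 1/2; P(transfer silver) = 1/2
If gold transferred: Urn II has 5 gold of 12, so P(gold|gold moved) = 5/12
If silver transferred: Urn II has 4 gold of 12, so P(gold|silver moved) = 1/3
By total probability: P(gold) = 1/2*5/12 + 1/2*1/3 = 3/8

3/8


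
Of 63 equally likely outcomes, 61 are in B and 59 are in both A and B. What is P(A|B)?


P(A|B) = P(A∩B)/P(B) = (59/63)/(61/63) = 59/61

59/61


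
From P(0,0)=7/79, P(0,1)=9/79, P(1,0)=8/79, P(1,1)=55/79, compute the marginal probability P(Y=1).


P(Y=1) = P(0,1)+P(1,1) = 9/79 + 55/79 = 64/79

64/79


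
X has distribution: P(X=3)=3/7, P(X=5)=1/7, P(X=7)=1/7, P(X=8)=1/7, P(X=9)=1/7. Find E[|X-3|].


E[|X-3|] = sum(g(x)*P(x))
= 0*3/7 + 2*1/7 + 4*1/7 + 5*1/7 + 6*1/7
= 17/7

17/7


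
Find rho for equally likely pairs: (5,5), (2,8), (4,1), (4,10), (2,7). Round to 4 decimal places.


Cov(X,Y) = -1.2800, Var(X) = 1.4400, Var(Y) = 9.3600
rho = Cov/(sqrt(VarX)*sqrt(VarY)) = -0.3487

-0.3487


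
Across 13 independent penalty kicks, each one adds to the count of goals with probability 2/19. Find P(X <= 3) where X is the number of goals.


P(X<=3) = P(X=0) + P(X=1) + P(X=2) + P(X=3)
= 9904578032905937/42052983462257059 + 15148178167973786/42052983462257059 + 10692831647981496/42052983462257059 + 4612594044227312/42052983462257059
= 40358181893088531/42052983462257059

40358181893088531/42052983462257059


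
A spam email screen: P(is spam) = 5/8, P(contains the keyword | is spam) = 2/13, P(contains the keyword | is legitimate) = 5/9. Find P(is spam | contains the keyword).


P(A) = P(A|B)P(B) + P(A|B')P(B') = 2/13*5/8 + 5/9*3/8 = 95/312
P(B|A) = P(A|B)P(B)/P(A) = (5/52)/(95/312) = 6/19

6/19


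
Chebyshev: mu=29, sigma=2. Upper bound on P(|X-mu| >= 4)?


k = 4/2 = 2
Chebyshev: P(|X-mu| >= k*sigma) <= 1/k^2 = 1/2^2 = 1/4

1/4


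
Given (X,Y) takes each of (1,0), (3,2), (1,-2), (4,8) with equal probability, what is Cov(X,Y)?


E[X]=9/4, E[Y]=2, E[XY]=9
Cov(X,Y) = E[XY] - E[X]E[Y] = 9 - 9/4*2 = 9/2

9/2


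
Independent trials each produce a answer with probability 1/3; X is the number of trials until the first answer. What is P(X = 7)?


P(X=7) = (1-p)^6 * p = (2/3)^6 * 1/3
= 64/729 * 1/3 = 64/2187

64/2187


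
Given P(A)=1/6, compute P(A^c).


P(A') = 1 - P(A) = 1 - 1/6 = 5/6

5/6


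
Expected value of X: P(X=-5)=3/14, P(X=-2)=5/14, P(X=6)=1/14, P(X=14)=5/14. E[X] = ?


E[X] = sum(x * P(x))
= -5*3/14 - 2*5/14 + 6*1/14 + 14*5/14
= 51/14

51/14


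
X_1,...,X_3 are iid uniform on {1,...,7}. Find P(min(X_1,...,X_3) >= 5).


P(min >= 5) = P(all X_i >= 5) = (P(X_1 >= 5))^3
= (3/7)^3 = 27/343

27/343


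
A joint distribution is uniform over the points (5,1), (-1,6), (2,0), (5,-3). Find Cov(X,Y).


E[X]=11/4, E[Y]=1, E[XY]=-4
Cov(X,Y) = E[XY] - E[X]E[Y] = -4 - 11/4*1 = -27/4

-27/4


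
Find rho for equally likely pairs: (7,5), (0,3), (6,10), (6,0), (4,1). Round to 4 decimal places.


Cov(X,Y) = 2.3200, Var(X) = 6.2400, Var(Y) = 12.5600
rho = Cov/(sqrt(VarX)*sqrt(VarY)) = 0.2621

0.2621


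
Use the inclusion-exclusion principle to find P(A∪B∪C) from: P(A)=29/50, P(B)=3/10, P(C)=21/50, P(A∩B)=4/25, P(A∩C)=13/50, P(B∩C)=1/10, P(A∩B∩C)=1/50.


P(A∪B∪C) = P(A)+P(B)+P(C) - P(AB)-P(AC)-P(BC) + P(ABC)
= 29/50+3/10+21/50 - 4/25-13/50-1/10 + 1/50
= 4/5

4/5


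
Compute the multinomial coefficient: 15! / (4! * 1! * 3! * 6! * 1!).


15! = 1307674368000
Denominator: 4!=24 * 1!=1 * 3!=6 * 6!=720 * 1!=1
Coefficient = 1307674368000 / 103680 = 12612600

12612600


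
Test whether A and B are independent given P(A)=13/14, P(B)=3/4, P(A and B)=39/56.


P(A)*P(B) = 13/14*3/4 = 39/56
P(A∩B) = 39/56, which equals P(A)P(B), so independent

Yes, A and B are independent


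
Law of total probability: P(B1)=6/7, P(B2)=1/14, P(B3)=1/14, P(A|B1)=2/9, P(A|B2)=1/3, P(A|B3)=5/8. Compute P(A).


P(A) = P(A|B1)P(B1) + P(A|B2)P(B2) + P(A|B3)P(B3)
= 2/9*6/7 + 1/3*1/14 + 5/8*1/14
= 4/21 + 1/42 + 5/112 = 29/112

29/112


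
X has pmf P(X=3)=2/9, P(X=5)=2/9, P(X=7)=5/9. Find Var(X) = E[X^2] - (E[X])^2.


E[X] = 17/3, E[X^2] = 313/9
Var(X) = E[X^2] - (E[X])^2 = 313/9 - (17/3)^2 = 8/3

8/3


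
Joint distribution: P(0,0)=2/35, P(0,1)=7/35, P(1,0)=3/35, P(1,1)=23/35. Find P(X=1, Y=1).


Read from table: P(X=1, Y=1) = 23/35

23/35


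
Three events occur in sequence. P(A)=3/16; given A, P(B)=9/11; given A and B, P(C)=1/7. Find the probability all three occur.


P(A∩B∩C) = P(A) * P(B|A) * P(C|A∩B)
= 3/16 * 9/11 * 1/7
= 27/176 * 1/7 = 27/1232

27/1232


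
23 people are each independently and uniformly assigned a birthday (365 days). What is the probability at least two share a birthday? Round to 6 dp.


P(all different) = prod((365-i)/365 for i=0..22) = 0.492703
P(at least one match) = 1 - 0.492703 = 0.507297

0.507297


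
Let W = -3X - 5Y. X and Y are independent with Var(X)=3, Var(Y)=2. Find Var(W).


Independence => Cov(X,Y)=0
Var(-3X - 5Y) = (-3)^2*Var(X) + (-5)^2*Var(Y)
= 9*3 + 25*2 = 77

77


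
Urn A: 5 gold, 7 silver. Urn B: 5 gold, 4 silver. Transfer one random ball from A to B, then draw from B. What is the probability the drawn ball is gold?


P(transfer gold) = 5/12; P(transfer silver) = 7/12
If gold transferred: Urn II has 6 gold of 10, so P(gold|gold moved) = 3/5
If silver transferred: Urn II has 5 gold of 10, so P(gold|silver moved) = 1/2
By total probability: P(gold) = 5/12*3/5 + 7/12*1/2 = 13/24

13/24


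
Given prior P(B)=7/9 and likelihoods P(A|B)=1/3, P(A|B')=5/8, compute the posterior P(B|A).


P(A) = P(A|B)P(B) + P(A|B')P(B') = 1/3*7/9 + 5/8*2/9 = 43/108
P(B|A) = P(A|B)P(B)/P(A) = (7/27)/(43/108) = 28/43

28/43


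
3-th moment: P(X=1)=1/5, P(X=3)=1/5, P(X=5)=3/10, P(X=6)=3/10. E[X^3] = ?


E[X^3] = sum(x^3 * P(x))
= 1*1/5 + 27*1/5 + 125*3/10 + 216*3/10
= 1079/10

1079/10


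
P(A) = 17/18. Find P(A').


P(A') = 1 - P(A) = 1 - 17/18 = 1/18

1/18


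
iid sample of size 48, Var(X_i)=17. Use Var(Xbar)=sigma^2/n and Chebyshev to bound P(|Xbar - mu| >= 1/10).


Var(Xbar) = Var(X)/n = 17/48
Chebyshev: P(|Xbar-mu| >= 1/10) <= Var(Xbar)/(1/10)^2 = (17/48)/(1/100) = 425/12
Bound exceeds 1, so trivial bound: 1

1


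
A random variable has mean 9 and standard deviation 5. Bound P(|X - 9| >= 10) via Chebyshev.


k = 10/5 = 2
Chebyshev: P(|X-mu| >= k*sigma) <= 1/k^2 = 1/2^2 = 1/4

1/4


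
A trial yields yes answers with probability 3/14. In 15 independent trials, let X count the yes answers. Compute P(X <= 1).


P(X<=1) = P(X=0) + P(X=1)
= 4177248169415651/155568095557812224 + 17088742511245845/155568095557812224
= 379749833583241/2778001706389504

379749833583241/2778001706389504


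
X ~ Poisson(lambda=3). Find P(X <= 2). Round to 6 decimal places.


P(X<=2) = e^(-3)*3^0/0! + e^(-3)*3^1/1! + e^(-3)*3^2/2!
≈ 0.0497870684 + 0.1493612051 + 0.2240418077
= 0.4231900812
≈ 0.423190

0.423190


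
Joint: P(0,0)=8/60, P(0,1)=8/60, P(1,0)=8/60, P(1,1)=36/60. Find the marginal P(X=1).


P(X=1) = P(1,0)+P(1,1) = 8/60 + 36/60 = 44/60 = 11/15

11/15


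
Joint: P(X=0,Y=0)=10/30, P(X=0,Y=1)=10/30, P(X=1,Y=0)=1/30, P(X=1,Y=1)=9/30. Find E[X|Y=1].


P(Y=1) = 19/30
E[X|Y=1] = (0*10 + 1*9)/19 = 9/19

9/19


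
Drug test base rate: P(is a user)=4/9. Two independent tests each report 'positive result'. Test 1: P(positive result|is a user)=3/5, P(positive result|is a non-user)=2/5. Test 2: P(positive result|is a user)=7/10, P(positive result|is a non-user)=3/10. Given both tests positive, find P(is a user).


After test 1: P(+) = 3/5*4/9 + 2/5*5/9 = 22/45
P(B|+) = (4/15)/(22/45) = 6/11
After test 2 (use post1 as new prior): P(+) = 7/10*6/11 + 3/10*5/11 = 57/110
P(B|+,+) = (21/55)/(57/110) = 14/19

14/19


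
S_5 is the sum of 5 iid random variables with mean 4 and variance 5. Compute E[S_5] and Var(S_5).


E[S_n] = n*mu = 5*4 = 20
Var(S_n) = n*sigma^2 = 5*5 = 25

E[S_5]=20, Var(S_5)=25


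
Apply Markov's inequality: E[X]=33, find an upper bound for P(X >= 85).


Markov: P(X >= a) <= E[X]/a
P(X >= 85) <= 33/85

33/85


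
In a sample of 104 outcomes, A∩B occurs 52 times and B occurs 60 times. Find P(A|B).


P(A|B) = P(A∩B)/P(B) = (52/104)/(60/104) = 52/60 = 13/15

13/15


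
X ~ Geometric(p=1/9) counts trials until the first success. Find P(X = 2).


P(X=2) = (1-p)^1 * p = (8/9)^1 * 1/9
= 8/9 * 1/9 = 8/81

8/81


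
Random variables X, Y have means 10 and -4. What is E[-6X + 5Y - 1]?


E[-6X + 5Y - 1] = -6*E[X] + 5*E[Y] - 1
= (-6)*(10) + (5)*(-4) + (-1)
= -60 - 20 - 1 = -81

-81


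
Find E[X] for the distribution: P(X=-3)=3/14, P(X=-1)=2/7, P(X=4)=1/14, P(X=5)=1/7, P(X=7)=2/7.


E[X] = sum(x * P(x))
= -3*3/14 - 1*2/7 + 4*1/14 + 5*1/7 + 7*2/7
= 29/14

29/14


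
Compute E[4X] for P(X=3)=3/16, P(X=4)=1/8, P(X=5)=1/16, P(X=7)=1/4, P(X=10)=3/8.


E[4X] = sum(g(x)*P(x))
= 12*3/16 + 16*1/8 + 20*1/16 + 28*1/4 + 40*3/8
= 55/2

55/2


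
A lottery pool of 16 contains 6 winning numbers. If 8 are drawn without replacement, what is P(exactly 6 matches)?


P(X=6) = C(6,6)*C(10,2) / C(16,8)
= 1*45 / 12870
= 45/12870 = 1/286

1/286


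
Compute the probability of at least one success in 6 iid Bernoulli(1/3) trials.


P(at least one) = 1 - P(none)
P(none) = (1 - 1/3)^6 = (2/3)^6 = 64/729
P(at least one) = 1 - 64/729 = 665/729

665/729


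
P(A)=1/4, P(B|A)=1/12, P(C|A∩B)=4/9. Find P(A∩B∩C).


P(A∩B∩C) = P(A) * P(B|A) * P(C|A∩B)
= 1/4 * 1/12 * 4/9
= 1/48 * 4/9 = 1/108

1/108


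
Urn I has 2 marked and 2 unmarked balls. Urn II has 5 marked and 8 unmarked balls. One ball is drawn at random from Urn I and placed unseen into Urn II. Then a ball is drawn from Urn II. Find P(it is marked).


P(transfer marked) = 2/4 = 1/2; P(transfer unmarked) = 1/2
If marked transferred: Urn II has 6 marked of 14, so P(marked|marked moved) = 3/7
If unmarked transferred: Urn II has 5 marked of 14, so P(marked|unmarked moved) = 5/14
By total probability: P(marked) = 1/2*3/7 + 1/2*5/14 = 11/28

11/28


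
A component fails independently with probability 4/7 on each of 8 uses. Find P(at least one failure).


P(at least one) = 1 - P(none)
P(none) = (1 - 4/7)^8 = (3/7)^8 = 6561/5764801
P(at least one) = 1 - 6561/5764801 = 5758240/5764801

5758240/5764801


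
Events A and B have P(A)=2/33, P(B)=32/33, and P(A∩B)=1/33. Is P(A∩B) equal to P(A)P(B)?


P(A)*P(B) = 2/33*32/33 = 64/1089
P(A∩B) = 1/33 != 64/1089, so not independent

No, A and B are not independent


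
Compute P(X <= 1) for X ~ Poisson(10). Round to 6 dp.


P(X<=1) = e^(-10)*10^0/0! + e^(-10)*10^1/1!
≈ 0.0000453999 + 0.0004539993
= 0.0004993992
≈ 0.000499

0.000499


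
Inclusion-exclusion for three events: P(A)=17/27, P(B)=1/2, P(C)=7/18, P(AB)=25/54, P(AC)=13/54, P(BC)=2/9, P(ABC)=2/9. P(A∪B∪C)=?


P(A∪B∪C) = P(A)+P(B)+P(C) - P(AB)-P(AC)-P(BC) + P(ABC)
= 17/27+1/2+7/18 - 25/54-13/54-2/9 + 2/9
= 22/27

22/27


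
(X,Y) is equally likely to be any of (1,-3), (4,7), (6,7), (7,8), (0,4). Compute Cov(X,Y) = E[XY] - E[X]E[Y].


E[X]=18/5, E[Y]=23/5, E[XY]=123/5
Cov(X,Y) = E[XY] - E[X]E[Y] = 123/5 - 18/5*23/5 = 201/25

201/25


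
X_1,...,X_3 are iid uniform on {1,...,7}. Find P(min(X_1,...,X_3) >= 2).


P(min >= 2) = P(all X_i >= 2) = (P(X_1 >= 2))^3
= (6/7)^3 = 216/343

216/343


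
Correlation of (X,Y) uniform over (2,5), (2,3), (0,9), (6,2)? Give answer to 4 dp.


Cov(X,Y) = -4.8750, Var(X) = 4.7500, Var(Y) = 7.1875
rho = Cov/(sqrt(VarX)*sqrt(VarY)) = -0.8343

-0.8343


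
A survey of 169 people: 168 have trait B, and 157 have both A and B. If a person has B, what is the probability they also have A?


P(A|B) = P(A∩B)/P(B) = (157/169)/(168/169) = 157/168

157/168


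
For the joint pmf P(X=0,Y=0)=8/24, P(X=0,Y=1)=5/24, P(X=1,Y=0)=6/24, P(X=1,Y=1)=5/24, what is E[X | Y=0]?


P(Y=0) = 14/24
E[X|Y=0] = (0*8 + 1*6)/14 = 6/14 = 3/7

3/7


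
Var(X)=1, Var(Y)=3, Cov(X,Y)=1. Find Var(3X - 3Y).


Var(3X - 3Y) = 3^2*Var(X) + (-3)^2*Var(Y) + 2*3*(-3)*Cov(X,Y)
= 9*1 + 9*3 - 18*1
= 9 + 27 - 18 = 18

18


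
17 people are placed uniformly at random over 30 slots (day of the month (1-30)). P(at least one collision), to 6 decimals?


P(all different) = prod((30-i)/30 for i=0..16) = 0.003299
P(at least one match) = 1 - 0.003299 = 0.996701

0.996701


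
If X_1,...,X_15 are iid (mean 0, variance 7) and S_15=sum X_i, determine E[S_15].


E[S_n] = n*E[X_1] = 15*0 = 0

0


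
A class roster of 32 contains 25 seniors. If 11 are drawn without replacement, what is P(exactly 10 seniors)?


P(X=10) = C(25,10)*C(7,1) / C(32,11)
= 3268760*7 / 129024480
= 22881320/129024480 = 24871/140244

24871/140244


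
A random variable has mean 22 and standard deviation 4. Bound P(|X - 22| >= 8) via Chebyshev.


k = 8/4 = 2
Chebyshev: P(|X-mu| >= k*sigma) <= 1/k^2 = 1/2^2 = 1/4

1/4


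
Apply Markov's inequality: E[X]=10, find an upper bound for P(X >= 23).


Markov: P(X >= a) <= E[X]/a
P(X >= 23) <= 10/23

10/23


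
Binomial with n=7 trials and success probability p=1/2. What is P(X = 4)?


P(X=4) = C(7,4) * p^4 * (1-p)^3
= 35 * 1/16 * 1/8
= 35/128

35/128


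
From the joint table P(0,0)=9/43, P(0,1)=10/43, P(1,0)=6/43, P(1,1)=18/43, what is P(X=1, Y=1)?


Read from table: P(X=1, Y=1) = 18/43

18/43


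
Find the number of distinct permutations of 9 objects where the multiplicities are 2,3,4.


9! = 362880
Denominator: 2!=2 * 3!=6 * 4!=24
Coefficient = 362880 / 288 = 1260

1260


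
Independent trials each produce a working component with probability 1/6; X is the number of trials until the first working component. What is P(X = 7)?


P(X=7) = (1-p)^6 * p = (5/6)^6 * 1/6
= 15625/46656 * 1/6 = 15625/279936

15625/279936


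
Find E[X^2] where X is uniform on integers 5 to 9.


E[X^2] = (1/5) * sum(x^2 for x=5..9)
= 255/5 = 51

51


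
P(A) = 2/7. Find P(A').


P(A') = 1 - P(A) = 1 - 2/7 = 5/7

5/7


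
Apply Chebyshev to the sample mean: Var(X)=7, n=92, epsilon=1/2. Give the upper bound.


Var(Xbar) = Var(X)/n = 7/92
Chebyshev: P(|Xbar-mu| >= 1/2) <= Var(Xbar)/(1/2)^2 = (7/92)/(1/4) = 7/23

7/23


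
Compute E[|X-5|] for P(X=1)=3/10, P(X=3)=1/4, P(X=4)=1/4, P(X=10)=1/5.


E[|X-5|] = sum(g(x)*P(x))
= 4*3/10 + 2*1/4 + 1*1/4 + 5*1/5
= 59/20

59/20


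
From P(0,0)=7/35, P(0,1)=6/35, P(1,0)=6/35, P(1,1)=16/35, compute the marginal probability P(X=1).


P(X=1) = P(1,0)+P(1,1) = 6/35 + 16/35 = 22/35

22/35


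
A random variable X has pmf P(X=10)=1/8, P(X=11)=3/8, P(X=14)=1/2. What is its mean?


E[X] = sum(x * P(x))
= 10*1/8 + 11*3/8 + 14*1/2
= 99/8

99/8


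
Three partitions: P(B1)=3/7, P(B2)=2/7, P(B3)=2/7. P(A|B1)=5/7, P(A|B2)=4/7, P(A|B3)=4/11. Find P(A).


P(A) = P(A|B1)P(B1) + P(A|B2)P(B2) + P(A|B3)P(B3)
= 5/7*3/7 + 4/7*2/7 + 4/11*2/7
= 15/49 + 8/49 + 8/77 = 309/539

309/539


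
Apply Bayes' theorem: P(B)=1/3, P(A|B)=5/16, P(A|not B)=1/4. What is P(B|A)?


P(A) = P(A|B)P(B) + P(A|B')P(B') = 5/16*1/3 + 1/4*2/3 = 13/48
P(B|A) = P(A|B)P(B)/P(A) = (5/48)/(13/48) = 5/13

5/13


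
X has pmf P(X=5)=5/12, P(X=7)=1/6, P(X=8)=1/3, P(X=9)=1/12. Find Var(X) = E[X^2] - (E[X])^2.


E[X] = 20/3, E[X^2] = 140/3
Var(X) = E[X^2] - (E[X])^2 = 140/3 - (20/3)^2 = 20/9

20/9


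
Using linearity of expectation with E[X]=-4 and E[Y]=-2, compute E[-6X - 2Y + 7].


E[-6X - 2Y + 7] = -6*E[X] - 2*E[Y] + 7
= (-6)*(-4) + (-2)*(-2) + (7)
= 24 + 4 + 7 = 35

35


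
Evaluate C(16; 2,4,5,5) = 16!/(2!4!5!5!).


16! = 20922789888000
Denominator: 2!=2 * 4!=24 * 5!=120 * 5!=120
Coefficient = 20922789888000 / 691200 = 30270240

30270240


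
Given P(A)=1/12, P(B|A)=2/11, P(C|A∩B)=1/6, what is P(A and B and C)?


P(A∩B∩C) = P(A) * P(B|A) * P(C|A∩B)
= 1/12 * 2/11 * 1/6
= 1/66 * 1/6 = 1/396

1/396


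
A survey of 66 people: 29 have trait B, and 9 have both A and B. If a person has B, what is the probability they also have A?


P(A|B) = P(A∩B)/P(B) = (9/66)/(29/66) = 9/29

9/29


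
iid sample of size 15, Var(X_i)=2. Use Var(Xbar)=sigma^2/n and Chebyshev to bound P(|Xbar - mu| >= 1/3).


Var(Xbar) = Var(X)/n = 2/15
Chebyshev: P(|Xbar-mu| >= 1/3) <= Var(Xbar)/(1/3)^2 = (2/15)/(1/9) = 6/5
Bound exceeds 1, so trivial bound: 1

1


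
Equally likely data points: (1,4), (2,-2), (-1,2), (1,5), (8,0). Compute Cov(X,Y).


E[X]=11/5, E[Y]=9/5, E[XY]=3/5
Cov(X,Y) = E[XY] - E[X]E[Y] = 3/5 - 11/5*9/5 = -84/25

-84/25


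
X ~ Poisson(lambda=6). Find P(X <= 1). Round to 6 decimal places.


P(X<=1) = e^(-6)*6^0/0! + e^(-6)*6^1/1!
≈ 0.0024787522 + 0.0148725131
= 0.0173512653
≈ 0.017351

0.017351


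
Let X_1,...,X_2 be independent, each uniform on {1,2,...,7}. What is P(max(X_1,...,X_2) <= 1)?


P(max <= 1) = P(all X_i <= 1) = (P(X_1 <= 1))^2
= (1/7)^2 = 1/49

1/49


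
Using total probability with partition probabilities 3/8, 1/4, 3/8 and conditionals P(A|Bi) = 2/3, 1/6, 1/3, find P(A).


P(A) = P(A|B1)P(B1) + P(A|B2)P(B2) + P(A|B3)P(B3)
= 2/3*3/8 + 1/6*1/4 + 1/3*3/8
= 1/4 + 1/24 + 1/8 = 5/12

5/12


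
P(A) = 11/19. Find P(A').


P(A') = 1 - P(A) = 1 - 11/19 = 8/19

8/19


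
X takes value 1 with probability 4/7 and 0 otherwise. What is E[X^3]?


For Bernoulli: X in {0,1}
E[X^3] = 0^3*(1-4/7) + 1^3*4/7 = 4/7

4/7


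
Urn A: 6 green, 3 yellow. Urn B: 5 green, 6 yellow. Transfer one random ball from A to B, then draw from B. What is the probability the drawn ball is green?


P(transfer green) = 6/9 = 2/3; P(transfer yellow) = 1/3
If green transferred: Urn II has 6 green of 12, so P(green|green moved) = 1/2
If yellow transferred: Urn II has 5 green of 12, so P(green|yellow moved) = 5/12
By total probability: P(green) = 2/3*1/2 + 1/3*5/12 = 17/36

17/36


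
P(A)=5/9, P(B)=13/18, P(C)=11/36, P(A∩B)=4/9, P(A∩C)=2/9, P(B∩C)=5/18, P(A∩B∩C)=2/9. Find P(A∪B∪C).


P(A∪B∪C) = P(A)+P(B)+P(C) - P(AB)-P(AC)-P(BC) + P(ABC)
= 5/9+13/18+11/36 - 4/9-2/9-5/18 + 2/9
= 31/36

31/36


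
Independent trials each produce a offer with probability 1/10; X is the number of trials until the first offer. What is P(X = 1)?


P(X=1) = (1-p)^0 * p = (9/10)^0 * 1/10
= 1 * 1/10 = 1/10

1/10


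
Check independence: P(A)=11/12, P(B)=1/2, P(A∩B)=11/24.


P(A)*P(B) = 11/12*1/2 = 11/24
P(A∩B) = 11/24, which equals P(A)P(B), so independent

Yes, A and B are independent


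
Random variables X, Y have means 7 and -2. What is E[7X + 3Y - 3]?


E[7X + 3Y - 3] = 7*E[X] + 3*E[Y] - 3
= (7)*(7) + (3)*(-2) + (-3)
= 49 - 6 - 3 = 40

40


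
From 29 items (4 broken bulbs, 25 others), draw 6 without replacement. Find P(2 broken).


P(X=2) = C(4,2)*C(25,4) / C(29,6)
= 6*12650 / 475020
= 75900/475020 = 1265/7917

1265/7917


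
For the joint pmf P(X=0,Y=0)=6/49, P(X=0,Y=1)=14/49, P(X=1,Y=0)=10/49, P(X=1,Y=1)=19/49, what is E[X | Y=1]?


P(Y=1) = 33/49
E[X|Y=1] = (0*14 + 1*19)/33 = 19/33

19/33


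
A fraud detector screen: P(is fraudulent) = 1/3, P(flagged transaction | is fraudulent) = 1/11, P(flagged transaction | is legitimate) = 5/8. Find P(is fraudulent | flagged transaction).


P(A) = P(A|B)P(B) + P(A|B')P(B') = 1/11*1/3 + 5/8*2/3 = 59/132
P(B|A) = P(A|B)P(B)/P(A) = (1/33)/(59/132) = 4/59

4/59


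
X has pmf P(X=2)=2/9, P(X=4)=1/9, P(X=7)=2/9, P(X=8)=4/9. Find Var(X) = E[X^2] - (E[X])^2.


E[X] = 6, E[X^2] = 42
Var(X) = E[X^2] - (E[X])^2 = 42 - (6)^2 = 6

6


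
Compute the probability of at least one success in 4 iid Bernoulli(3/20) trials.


P(at least one) = 1 - P(none)
P(none) = (1 - 3/20)^4 = (17/20)^4 = 83521/160000
P(at least one) = 1 - 83521/160000 = 76479/160000

76479/160000


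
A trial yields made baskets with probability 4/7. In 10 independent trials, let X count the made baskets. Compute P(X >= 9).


P(X>=9) = P(X=9) + P(X=10)
= 7864320/282475249 + 1048576/282475249
= 8912896/282475249

8912896/282475249


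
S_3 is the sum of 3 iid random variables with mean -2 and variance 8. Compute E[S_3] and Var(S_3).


E[S_n] = n*mu = 3*-2 = -6
Var(S_n) = n*sigma^2 = 3*8 = 24

E[S_3]=-6, Var(S_3)=24


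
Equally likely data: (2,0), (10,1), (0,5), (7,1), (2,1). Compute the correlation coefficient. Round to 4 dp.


Cov(X,Y) = -2.9200, Var(X) = 13.7600, Var(Y) = 3.0400
rho = Cov/(sqrt(VarX)*sqrt(VarY)) = -0.4515

-0.4515


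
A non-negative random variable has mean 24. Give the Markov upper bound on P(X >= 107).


Markov: P(X >= a) <= E[X]/a
P(X >= 107) <= 24/107

24/107


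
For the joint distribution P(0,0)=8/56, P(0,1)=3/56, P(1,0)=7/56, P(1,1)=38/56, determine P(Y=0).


P(Y=0) = P(0,0)+P(1,0) = 8/56 + 7/56 = 15/56

15/56


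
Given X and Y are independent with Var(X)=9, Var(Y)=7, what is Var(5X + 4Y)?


Independence => Cov(X,Y)=0
Var(5X + 4Y) = 5^2*Var(X) + 4^2*Var(Y)
= 25*9 + 16*7 = 337

337


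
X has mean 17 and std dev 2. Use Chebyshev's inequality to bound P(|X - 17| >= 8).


k = 8/2 = 4
Chebyshev: P(|X-mu| >= k*sigma) <= 1/k^2 = 1/4^2 = 1/16

1/16


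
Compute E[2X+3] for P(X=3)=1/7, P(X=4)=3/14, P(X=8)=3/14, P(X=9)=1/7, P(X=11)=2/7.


E[2X+3] = sum(g(x)*P(x))
= 9*1/7 + 11*3/14 + 19*3/14 + 21*1/7 + 25*2/7
= 125/7

125/7


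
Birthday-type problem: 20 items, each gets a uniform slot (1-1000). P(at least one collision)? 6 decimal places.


P(all different) = prod((1000-i)/1000 for i=0..19) = 0.825928
P(at least one match) = 1 - 0.825928 = 0.174072

0.174072


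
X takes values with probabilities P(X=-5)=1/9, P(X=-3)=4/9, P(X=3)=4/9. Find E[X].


E[X] = sum(x * P(x))
= -5*1/9 - 3*4/9 + 3*4/9
= -5/9

-5/9


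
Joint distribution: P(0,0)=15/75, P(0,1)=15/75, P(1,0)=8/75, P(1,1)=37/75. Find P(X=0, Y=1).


Read from table: P(X=0, Y=1) = 15/75 = 1/5

1/5


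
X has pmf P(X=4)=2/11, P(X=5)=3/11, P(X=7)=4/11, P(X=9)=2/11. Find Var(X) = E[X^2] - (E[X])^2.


E[X] = 69/11, E[X^2] = 465/11
Var(X) = E[X^2] - (E[X])^2 = 465/11 - (69/11)^2 = 354/121

354/121


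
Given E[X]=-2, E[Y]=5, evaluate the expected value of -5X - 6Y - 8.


E[-5X - 6Y - 8] = -5*E[X] - 6*E[Y] - 8
= (-5)*(-2) + (-6)*(5) + (-8)
= 10 - 30 - 8 = -28

-28


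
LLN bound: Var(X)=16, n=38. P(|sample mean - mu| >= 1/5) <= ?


Var(Xbar) = Var(X)/n = 16/38
Chebyshev: P(|Xbar-mu| >= 1/5) <= Var(Xbar)/(1/5)^2 = (8/19)/(1/25) = 200/19
Bound exceeds 1, so trivial bound: 1

1


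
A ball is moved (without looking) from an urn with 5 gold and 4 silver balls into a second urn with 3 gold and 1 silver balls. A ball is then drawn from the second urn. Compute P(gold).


P(transfer gold) = 5/9; P(transfer silver) = 4/9
If gold transferred: Urn II has 4 gold of 5, so P(gold|gold moved) = 4/5
If silver transferred: Urn II has 3 gold of 5, so P(gold|silver moved) = 3/5
By total probability: P(gold) = 5/9*4/5 + 4/9*3/5 = 32/45

32/45


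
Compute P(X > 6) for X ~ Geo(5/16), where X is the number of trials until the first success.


P(X > 6) = P(first 6 trials all fail) = (1-p)^6 = (11/16)^6 = 1771561/16777216

1771561/16777216


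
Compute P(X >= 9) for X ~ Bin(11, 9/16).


P(X>=9) = P(X=9) + P(X=10) + P(X=11)
= 1044098217855/17592186044416 + 268482398877/17592186044416 + 31381059609/17592186044416
= 1343961676341/17592186044416

1343961676341/17592186044416


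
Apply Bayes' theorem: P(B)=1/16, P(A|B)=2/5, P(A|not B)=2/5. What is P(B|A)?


P(A) = P(A|B)P(B) + P(A|B')P(B') = 2/5*1/16 + 2/5*15/16 = 2/5
P(B|A) = P(A|B)P(B)/P(A) = (1/40)/(2/5) = 1/16

1/16


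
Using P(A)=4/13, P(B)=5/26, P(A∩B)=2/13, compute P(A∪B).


P(A∪B) = P(A) + P(B) - P(A∩B)
= 4/13 + 5/26 - 2/13 = 9/26

9/26


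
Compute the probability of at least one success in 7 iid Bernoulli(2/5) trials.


P(at least one) = 1 - P(none)
P(none) = (1 - 2/5)^7 = (3/5)^7 = 2187/78125
P(at least one) = 1 - 2187/78125 = 75938/78125

75938/78125


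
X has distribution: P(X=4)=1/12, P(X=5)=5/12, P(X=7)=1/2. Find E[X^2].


E[X^2] = sum(g(x)*P(x))
= 16*1/12 + 25*5/12 + 49*1/2
= 145/4

145/4


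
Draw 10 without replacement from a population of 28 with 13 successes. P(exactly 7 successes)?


P(X=7) = C(13,7)*C(15,3) / C(28,10)
= 1716*455 / 13123110
= 780780/13123110 = 26/437

26/437


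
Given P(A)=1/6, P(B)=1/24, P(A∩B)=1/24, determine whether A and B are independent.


P(A)*P(B) = 1/6*1/24 = 1/144
P(A∩B) = 1/24 != 1/144, so not independent

No, A and B are not independent


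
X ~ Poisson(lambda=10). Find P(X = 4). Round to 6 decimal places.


P(X=4) = e^(-10) * 10^4 / 4!
≈ 0.00004539992976 * 10000 / 24
≈ 0.018917

0.018917


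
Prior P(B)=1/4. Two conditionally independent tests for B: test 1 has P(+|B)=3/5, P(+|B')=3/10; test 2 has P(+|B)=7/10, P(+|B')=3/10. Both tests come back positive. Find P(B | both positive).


After test 1: P(+) = 3/5*1/4 + 3/10*3/4 = 3/8
P(B|+) = (3/20)/(3/8) = 2/5
After test 2 (use post1 as new prior): P(+) = 7/10*2/5 + 3/10*3/5 = 23/50
P(B|+,+) = (7/25)/(23/50) = 14/23

14/23


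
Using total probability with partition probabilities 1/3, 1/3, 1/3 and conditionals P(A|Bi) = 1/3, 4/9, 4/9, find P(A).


P(A) = P(A|B1)P(B1) + P(A|B2)P(B2) + P(A|B3)P(B3)
= 1/3*1/3 + 4/9*1/3 + 4/9*1/3
= 1/9 + 4/27 + 4/27 = 11/27

11/27


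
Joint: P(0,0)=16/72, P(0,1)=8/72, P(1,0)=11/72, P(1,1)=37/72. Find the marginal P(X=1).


P(X=1) = P(1,0)+P(1,1) = 11/72 + 37/72 = 48/72 = 2/3

2/3


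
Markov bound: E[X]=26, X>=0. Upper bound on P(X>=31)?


Markov: P(X >= a) <= E[X]/a
P(X >= 31) <= 26/31

26/31


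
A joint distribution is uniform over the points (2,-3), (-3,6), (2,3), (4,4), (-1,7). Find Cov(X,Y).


E[X]=4/5, E[Y]=17/5, E[XY]=-9/5
Cov(X,Y) = E[XY] - E[X]E[Y] = -9/5 - 4/5*17/5 = -113/25

-113/25


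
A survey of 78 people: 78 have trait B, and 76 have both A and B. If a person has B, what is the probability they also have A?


P(A|B) = P(A∩B)/P(B) = (76/78)/(78/78) = 76/78 = 38/39

38/39


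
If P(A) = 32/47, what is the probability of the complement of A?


P(A') = 1 - P(A) = 1 - 32/47 = 15/47

15/47


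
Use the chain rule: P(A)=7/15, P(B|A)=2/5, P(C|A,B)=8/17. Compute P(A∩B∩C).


P(A∩B∩C) = P(A) * P(B|A) * P(C|A∩B)
= 7/15 * 2/5 * 8/17
= 14/75 * 8/17 = 112/1275

112/1275


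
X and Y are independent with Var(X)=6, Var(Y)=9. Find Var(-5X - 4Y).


Independence => Cov(X,Y)=0
Var(-5X - 4Y) = (-5)^2*Var(X) + (-4)^2*Var(Y)
= 25*6 + 16*9 = 294

294


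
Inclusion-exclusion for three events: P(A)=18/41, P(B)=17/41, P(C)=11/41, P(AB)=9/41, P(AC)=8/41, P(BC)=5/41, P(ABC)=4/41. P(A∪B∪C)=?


P(A∪B∪C) = P(A)+P(B)+P(C) - P(AB)-P(AC)-P(BC) + P(ABC)
= 18/41+17/41+11/41 - 9/41-8/41-5/41 + 4/41
= 28/41

28/41


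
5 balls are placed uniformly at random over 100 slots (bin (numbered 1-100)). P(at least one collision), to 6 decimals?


P(all different) = prod((100-i)/100 for i=0..4) = 0.903450
P(at least one match) = 1 - 0.903450 = 0.096550

0.096550


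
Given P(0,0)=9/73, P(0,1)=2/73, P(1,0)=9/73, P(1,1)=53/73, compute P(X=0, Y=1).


Read from table: P(X=0, Y=1) = 2/73

2/73


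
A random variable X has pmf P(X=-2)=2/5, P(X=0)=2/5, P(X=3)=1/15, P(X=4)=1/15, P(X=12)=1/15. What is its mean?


E[X] = sum(x * P(x))
= -2*2/5 + 0*2/5 + 3*1/15 + 4*1/15 + 12*1/15
= 7/15

7/15


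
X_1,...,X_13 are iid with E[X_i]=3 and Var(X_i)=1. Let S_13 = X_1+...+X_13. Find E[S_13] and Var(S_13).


E[S_n] = n*mu = 13*3 = 39
Var(S_n) = n*sigma^2 = 13*1 = 13

E[S_13]=39, Var(S_13)=13


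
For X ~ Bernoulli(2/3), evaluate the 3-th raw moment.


For Bernoulli: X in {0,1}
E[X^3] = 0^3*(1-2/3) + 1^3*2/3 = 2/3

2/3


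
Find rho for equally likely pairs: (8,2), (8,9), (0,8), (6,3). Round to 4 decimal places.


Cov(X,Y) = -3.7500, Var(X) = 10.7500, Var(Y) = 9.2500
rho = Cov/(sqrt(VarX)*sqrt(VarY)) = -0.3761

-0.3761


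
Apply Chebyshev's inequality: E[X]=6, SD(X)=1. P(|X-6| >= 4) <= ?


k = 4/1 = 4
Chebyshev: P(|X-mu| >= k*sigma) <= 1/k^2 = 1/4^2 = 1/16

1/16


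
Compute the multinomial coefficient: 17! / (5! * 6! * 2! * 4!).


17! = 355687428096000
Denominator: 5!=120 * 6!=720 * 2!=2 * 4!=24
Coefficient = 355687428096000 / 4147200 = 85765680

85765680


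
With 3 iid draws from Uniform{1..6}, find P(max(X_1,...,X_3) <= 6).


P(max <= 6) = P(all X_i <= 6) = (P(X_1 <= 6))^3
= (6/6)^3 = 1^3 = 1

1


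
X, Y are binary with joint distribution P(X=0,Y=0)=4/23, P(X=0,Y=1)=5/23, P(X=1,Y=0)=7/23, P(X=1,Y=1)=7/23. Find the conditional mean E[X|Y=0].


P(Y=0) = 11/23
E[X|Y=0] = (0*4 + 1*7)/11 = 7/11

7/11


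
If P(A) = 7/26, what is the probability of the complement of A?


P(A') = 1 - P(A) = 1 - 7/26 = 19/26

19/26
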